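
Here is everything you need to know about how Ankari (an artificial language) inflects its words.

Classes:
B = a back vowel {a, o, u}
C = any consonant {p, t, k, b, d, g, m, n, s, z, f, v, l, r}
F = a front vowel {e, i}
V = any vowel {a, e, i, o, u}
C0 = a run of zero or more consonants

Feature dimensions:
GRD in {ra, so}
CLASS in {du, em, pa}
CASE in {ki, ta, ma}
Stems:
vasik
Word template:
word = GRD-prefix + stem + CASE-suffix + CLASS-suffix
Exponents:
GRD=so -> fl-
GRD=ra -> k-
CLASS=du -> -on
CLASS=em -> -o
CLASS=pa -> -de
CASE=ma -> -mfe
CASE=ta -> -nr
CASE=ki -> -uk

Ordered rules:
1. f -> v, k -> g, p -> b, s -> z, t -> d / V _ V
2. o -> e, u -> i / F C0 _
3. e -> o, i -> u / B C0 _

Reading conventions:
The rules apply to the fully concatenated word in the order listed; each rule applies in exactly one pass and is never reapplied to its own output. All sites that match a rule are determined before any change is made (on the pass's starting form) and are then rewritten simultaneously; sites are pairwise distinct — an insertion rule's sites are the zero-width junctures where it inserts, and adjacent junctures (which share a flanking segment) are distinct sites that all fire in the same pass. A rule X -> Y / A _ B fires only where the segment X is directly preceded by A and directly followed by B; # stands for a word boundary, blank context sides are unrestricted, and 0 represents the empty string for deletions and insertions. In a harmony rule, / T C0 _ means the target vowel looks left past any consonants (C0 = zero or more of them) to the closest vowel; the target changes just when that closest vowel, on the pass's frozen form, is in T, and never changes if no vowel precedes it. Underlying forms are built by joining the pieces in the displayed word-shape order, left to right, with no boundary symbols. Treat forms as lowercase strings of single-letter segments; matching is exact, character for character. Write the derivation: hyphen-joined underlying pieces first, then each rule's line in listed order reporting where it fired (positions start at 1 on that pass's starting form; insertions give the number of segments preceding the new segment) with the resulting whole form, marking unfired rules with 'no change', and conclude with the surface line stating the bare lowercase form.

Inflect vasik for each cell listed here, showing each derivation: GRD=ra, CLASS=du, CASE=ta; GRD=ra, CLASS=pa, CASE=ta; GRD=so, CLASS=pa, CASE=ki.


cell GRD=ra, CLASS=du, CASE=ta:
underlying: k-vasik-nr-on
1. f -> v, k -> g, p -> b, s -> z, t -> d / V _ V: fires at position(s) 4: kvaziknron
2. o -> e, u -> i / F C0 _: fires at position(s) 9: kvaziknren
3. e -> o, i -> u / B C0 _: fires at position(s) 5: kvazuknren
surface: kvazuknren

cell GRD=ra, CLASS=pa, CASE=ta:
underlying: k-vasik-nr-de
1. f -> v, k -> g, p -> b, s -> z, t -> d / V _ V: fires at position(s) 4: kvaziknrde
2. o -> e, u -> i / F C0 _: no change
3. e -> o, i -> u / B C0 _: fires at position(s) 5: kvazuknrde
surface: kvazuknrde

cell GRD=so, CLASS=pa, CASE=ki:
underlying: fl-vasik-uk-de
1. f -> v, k -> g, p -> b, s -> z, t -> d / V _ V: fires at position(s) 5, 7: flvazigukde
2. o -> e, u -> i / F C0 _: fires at position(s) 8: flvazigikde
3. e -> o, i -> u / B C0 _: fires at position(s) 6: flvazugikde
surface: flvazugikde


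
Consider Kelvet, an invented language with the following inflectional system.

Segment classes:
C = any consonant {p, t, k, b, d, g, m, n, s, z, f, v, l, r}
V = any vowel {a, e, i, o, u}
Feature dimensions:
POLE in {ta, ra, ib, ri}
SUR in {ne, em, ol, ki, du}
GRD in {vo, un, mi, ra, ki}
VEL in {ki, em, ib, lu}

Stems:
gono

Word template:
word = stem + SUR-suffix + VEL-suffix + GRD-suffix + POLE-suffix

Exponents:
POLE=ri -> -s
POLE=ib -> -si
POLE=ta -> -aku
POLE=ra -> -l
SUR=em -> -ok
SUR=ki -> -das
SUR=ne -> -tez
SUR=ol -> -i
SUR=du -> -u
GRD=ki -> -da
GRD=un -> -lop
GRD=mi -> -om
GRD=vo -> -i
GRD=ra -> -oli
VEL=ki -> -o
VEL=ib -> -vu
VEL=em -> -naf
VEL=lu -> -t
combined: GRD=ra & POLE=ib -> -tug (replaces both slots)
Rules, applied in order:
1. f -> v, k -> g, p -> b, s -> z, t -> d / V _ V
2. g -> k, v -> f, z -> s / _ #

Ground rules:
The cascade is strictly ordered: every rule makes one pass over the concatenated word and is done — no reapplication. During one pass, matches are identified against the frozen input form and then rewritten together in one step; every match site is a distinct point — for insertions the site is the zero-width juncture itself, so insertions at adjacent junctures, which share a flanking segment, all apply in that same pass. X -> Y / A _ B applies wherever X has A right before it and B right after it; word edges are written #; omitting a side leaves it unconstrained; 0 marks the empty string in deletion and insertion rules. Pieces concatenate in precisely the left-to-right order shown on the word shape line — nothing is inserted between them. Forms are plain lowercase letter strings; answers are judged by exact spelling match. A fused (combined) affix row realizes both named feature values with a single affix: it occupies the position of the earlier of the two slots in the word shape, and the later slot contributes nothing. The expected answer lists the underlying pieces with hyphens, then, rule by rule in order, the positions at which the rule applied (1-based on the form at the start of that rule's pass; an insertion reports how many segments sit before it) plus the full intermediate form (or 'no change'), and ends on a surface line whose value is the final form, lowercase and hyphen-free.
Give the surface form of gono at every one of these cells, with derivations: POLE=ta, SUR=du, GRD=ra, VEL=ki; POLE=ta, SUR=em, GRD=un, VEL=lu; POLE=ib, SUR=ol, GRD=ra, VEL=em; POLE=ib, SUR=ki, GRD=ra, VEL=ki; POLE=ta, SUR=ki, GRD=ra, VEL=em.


cell POLE=ta, SUR=du, GRD=ra, VEL=ki:
underlying: gono-u-o-oli-aku
1. f -> v, k -> g, p -> b, s -> z, t -> d / V _ V: fires at position(s) 11: gonouooliagu
2. g -> k, v -> f, z -> s / _ #: no change
surface: gonouooliagu

cell POLE=ta, SUR=em, GRD=un, VEL=lu:
underlying: gono-ok-t-lop-aku
1. f -> v, k -> g, p -> b, s -> z, t -> d / V _ V: fires at position(s) 10, 12: gonooktlobagu
2. g -> k, v -> f, z -> s / _ #: no change
surface: gonooktlobagu

cell POLE=ib, SUR=ol, GRD=ra, VEL=em:
underlying: gono-i-naf-tug
1. f -> v, k -> g, p -> b, s -> z, t -> d / V _ V: no change
2. g -> k, v -> f, z -> s / _ #: fires at position(s) 11: gonoinaftuk
surface: gonoinaftuk

cell POLE=ib, SUR=ki, GRD=ra, VEL=ki:
underlying: gono-das-o-tug
1. f -> v, k -> g, p -> b, s -> z, t -> d / V _ V: fires at position(s) 7, 9: gonodazodug
2. g -> k, v -> f, z -> s / _ #: fires at position(s) 11: gonodazoduk
surface: gonodazoduk

cell POLE=ta, SUR=ki, GRD=ra, VEL=em:
underlying: gono-das-naf-oli-aku
1. f -> v, k -> g, p -> b, s -> z, t -> d / V _ V: fires at position(s) 10, 15: gonodasnavoliagu
2. g -> k, v -> f, z -> s / _ #: no change
surface: gonodasnavoliagu


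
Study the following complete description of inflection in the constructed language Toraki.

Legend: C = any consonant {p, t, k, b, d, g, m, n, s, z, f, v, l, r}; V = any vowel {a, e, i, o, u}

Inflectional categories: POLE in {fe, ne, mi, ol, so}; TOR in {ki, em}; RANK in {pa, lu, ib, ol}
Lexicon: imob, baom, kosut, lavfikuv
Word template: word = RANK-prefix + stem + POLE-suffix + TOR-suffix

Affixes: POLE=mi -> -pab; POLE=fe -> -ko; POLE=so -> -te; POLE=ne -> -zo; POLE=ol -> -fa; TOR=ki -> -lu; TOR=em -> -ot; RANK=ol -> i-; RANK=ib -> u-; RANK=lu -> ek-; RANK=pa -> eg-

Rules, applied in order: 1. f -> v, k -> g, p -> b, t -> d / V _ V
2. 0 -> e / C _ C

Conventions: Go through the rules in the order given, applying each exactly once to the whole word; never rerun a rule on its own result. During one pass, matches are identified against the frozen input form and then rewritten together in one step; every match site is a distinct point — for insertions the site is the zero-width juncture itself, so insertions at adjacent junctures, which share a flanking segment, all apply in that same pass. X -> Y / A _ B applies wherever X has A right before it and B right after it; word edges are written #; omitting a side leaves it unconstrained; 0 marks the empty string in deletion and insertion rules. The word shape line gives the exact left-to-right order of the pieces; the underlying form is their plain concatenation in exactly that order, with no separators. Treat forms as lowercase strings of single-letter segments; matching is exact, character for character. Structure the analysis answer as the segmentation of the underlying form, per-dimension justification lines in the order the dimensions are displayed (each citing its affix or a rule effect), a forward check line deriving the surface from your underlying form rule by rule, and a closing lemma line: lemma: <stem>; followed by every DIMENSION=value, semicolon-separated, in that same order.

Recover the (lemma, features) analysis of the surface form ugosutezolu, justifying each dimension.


underlying: u-kosut-zo-lu
POLE=ne - signalled by the affix -zo
TOR=ki - signalled by the affix -lu
RANK=ib - signalled by the affix u-
check: ukosutzolu -> ugosutzolu -> ugosutezolu
lemma: kosut; POLE=ne; TOR=ki; RANK=ib


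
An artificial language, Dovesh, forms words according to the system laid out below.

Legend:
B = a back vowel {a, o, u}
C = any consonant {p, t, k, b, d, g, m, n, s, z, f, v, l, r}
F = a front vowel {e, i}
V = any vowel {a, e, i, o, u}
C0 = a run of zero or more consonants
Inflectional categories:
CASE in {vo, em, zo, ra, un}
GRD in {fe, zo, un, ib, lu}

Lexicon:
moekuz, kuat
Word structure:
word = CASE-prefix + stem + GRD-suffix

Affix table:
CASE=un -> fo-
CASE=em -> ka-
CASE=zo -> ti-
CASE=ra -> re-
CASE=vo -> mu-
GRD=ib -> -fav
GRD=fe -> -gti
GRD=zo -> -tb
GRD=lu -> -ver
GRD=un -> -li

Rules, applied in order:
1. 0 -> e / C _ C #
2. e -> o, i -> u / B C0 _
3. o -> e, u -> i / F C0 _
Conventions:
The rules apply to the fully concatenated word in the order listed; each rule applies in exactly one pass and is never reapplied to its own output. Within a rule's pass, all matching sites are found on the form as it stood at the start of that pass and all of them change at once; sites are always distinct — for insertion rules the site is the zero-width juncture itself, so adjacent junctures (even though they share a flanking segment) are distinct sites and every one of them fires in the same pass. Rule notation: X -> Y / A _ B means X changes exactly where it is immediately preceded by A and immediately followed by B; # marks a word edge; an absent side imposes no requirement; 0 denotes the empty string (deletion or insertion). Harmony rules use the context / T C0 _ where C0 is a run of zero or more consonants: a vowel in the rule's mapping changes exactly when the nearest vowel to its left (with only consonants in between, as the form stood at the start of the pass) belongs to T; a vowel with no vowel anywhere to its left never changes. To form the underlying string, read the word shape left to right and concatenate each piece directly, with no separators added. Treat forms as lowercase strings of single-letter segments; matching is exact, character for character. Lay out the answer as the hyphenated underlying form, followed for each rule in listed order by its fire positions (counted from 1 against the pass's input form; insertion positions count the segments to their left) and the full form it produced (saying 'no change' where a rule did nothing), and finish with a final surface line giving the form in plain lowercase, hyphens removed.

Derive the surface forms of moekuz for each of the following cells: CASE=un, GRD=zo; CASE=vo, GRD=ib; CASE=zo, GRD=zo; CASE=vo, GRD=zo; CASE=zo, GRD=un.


cell CASE=un, GRD=zo:
underlying: fo-moekuz-tb
1. 0 -> e / C _ C #: inserts after position(s) 9: fomoekuzteb
2. e -> o, i -> u / B C0 _: fires at position(s) 5, 10: fomookuztob
3. o -> e, u -> i / F C0 _: no change
surface: fomookuztob

cell CASE=vo, GRD=ib:
underlying: mu-moekuz-fav
1. 0 -> e / C _ C #: no change
2. e -> o, i -> u / B C0 _: fires at position(s) 5: mumookuzfav
3. o -> e, u -> i / F C0 _: no change
surface: mumookuzfav

cell CASE=zo, GRD=zo:
underlying: ti-moekuz-tb
1. 0 -> e / C _ C #: inserts after position(s) 9: timoekuzteb
2. e -> o, i -> u / B C0 _: fires at position(s) 5, 10: timookuztob
3. o -> e, u -> i / F C0 _: fires at position(s) 4: timeokuztob
surface: timeokuztob

cell CASE=vo, GRD=zo:
underlying: mu-moekuz-tb
1. 0 -> e / C _ C #: inserts after position(s) 9: mumoekuzteb
2. e -> o, i -> u / B C0 _: fires at position(s) 5, 10: mumookuztob
3. o -> e, u -> i / F C0 _: no change
surface: mumookuztob

cell CASE=zo, GRD=un:
underlying: ti-moekuz-li
1. 0 -> e / C _ C #: no change
2. e -> o, i -> u / B C0 _: fires at position(s) 5, 10: timookuzlu
3. o -> e, u -> i / F C0 _: fires at position(s) 4: timeokuzlu
surface: timeokuzlu


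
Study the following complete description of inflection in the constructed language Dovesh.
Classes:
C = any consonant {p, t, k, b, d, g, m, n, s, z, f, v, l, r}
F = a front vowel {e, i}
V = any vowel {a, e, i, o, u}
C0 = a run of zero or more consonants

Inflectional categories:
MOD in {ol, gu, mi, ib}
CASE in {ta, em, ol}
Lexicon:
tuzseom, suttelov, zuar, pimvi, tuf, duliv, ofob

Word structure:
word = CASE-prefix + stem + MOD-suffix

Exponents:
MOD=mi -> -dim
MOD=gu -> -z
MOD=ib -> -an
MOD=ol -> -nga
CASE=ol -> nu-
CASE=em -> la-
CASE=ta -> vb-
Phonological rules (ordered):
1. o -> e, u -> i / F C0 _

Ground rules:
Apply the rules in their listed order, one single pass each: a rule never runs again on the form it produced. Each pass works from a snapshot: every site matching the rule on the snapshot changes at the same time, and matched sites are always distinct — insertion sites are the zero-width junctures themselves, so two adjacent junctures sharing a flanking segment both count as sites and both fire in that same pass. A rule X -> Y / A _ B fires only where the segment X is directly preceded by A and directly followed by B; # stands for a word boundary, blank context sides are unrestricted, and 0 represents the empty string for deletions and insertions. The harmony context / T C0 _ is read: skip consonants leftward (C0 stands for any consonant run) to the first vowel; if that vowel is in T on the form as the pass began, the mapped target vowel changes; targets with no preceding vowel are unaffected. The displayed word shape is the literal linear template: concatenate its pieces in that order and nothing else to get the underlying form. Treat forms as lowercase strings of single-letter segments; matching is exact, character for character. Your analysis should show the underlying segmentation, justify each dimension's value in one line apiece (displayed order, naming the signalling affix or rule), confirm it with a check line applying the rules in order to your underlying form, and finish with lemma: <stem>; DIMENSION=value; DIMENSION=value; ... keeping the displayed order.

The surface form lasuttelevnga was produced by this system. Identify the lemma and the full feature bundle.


underlying: la-suttelov-nga
MOD=ol - signalled by the affix -nga
CASE=em - signalled by the affix la-
check: lasuttelovnga -> lasuttelevnga
lemma: suttelov; MOD=ol; CASE=em


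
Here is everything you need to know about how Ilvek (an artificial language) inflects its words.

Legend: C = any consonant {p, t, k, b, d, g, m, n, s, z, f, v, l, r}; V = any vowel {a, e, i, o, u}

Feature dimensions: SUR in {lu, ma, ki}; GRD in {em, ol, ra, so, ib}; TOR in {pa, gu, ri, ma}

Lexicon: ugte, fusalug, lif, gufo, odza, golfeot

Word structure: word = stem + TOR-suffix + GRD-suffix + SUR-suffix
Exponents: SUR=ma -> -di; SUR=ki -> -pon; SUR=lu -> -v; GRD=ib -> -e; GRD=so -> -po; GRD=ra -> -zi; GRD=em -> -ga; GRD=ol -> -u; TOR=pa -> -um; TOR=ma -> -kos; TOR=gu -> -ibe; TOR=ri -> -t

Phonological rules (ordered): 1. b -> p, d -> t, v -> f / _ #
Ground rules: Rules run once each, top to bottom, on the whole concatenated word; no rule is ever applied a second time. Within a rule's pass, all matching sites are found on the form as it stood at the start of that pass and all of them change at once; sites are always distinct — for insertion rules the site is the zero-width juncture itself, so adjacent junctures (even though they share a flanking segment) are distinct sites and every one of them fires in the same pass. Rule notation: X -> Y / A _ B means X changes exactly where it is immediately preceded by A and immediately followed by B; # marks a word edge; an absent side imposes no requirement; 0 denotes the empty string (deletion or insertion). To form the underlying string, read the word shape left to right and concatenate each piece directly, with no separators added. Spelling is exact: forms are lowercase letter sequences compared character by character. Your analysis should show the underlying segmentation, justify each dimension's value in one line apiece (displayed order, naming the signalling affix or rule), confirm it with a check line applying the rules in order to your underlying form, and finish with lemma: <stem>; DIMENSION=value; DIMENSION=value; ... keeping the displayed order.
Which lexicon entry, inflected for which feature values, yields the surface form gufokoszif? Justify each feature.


underlying: gufo-kos-zi-v
SUR=lu - signalled by the affix -v
GRD=ra - signalled by the affix -zi
TOR=ma - signalled by the affix -kos
check: gufokosziv -> gufokoszif
lemma: gufo; SUR=lu; GRD=ra; TOR=ma


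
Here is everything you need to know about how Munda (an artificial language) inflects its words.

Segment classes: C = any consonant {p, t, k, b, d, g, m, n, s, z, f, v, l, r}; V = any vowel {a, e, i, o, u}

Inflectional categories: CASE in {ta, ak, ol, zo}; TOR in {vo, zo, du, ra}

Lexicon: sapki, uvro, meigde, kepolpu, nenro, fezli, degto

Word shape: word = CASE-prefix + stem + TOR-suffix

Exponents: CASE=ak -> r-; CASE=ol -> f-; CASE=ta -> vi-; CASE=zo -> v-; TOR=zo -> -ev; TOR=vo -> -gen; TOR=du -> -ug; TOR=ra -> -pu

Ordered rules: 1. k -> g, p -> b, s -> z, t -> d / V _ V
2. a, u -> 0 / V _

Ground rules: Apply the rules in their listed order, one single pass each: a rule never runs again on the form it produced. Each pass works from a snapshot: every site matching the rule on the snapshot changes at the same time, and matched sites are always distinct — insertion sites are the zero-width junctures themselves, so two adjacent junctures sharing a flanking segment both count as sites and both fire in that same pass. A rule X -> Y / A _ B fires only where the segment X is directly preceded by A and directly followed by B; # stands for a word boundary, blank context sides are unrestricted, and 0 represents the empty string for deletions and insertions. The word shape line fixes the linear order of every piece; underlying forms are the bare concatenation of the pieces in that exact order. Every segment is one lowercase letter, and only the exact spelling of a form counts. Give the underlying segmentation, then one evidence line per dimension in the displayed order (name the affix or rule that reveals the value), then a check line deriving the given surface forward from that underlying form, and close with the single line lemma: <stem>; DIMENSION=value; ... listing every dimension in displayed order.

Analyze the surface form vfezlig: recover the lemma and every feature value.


underlying: v-fezli-ug
CASE=zo - signalled by the affix v-
TOR=du - signalled by the affix -ug
check: vfezliug -> vfezliug -> vfezlig
lemma: fezli; CASE=zo; TOR=du


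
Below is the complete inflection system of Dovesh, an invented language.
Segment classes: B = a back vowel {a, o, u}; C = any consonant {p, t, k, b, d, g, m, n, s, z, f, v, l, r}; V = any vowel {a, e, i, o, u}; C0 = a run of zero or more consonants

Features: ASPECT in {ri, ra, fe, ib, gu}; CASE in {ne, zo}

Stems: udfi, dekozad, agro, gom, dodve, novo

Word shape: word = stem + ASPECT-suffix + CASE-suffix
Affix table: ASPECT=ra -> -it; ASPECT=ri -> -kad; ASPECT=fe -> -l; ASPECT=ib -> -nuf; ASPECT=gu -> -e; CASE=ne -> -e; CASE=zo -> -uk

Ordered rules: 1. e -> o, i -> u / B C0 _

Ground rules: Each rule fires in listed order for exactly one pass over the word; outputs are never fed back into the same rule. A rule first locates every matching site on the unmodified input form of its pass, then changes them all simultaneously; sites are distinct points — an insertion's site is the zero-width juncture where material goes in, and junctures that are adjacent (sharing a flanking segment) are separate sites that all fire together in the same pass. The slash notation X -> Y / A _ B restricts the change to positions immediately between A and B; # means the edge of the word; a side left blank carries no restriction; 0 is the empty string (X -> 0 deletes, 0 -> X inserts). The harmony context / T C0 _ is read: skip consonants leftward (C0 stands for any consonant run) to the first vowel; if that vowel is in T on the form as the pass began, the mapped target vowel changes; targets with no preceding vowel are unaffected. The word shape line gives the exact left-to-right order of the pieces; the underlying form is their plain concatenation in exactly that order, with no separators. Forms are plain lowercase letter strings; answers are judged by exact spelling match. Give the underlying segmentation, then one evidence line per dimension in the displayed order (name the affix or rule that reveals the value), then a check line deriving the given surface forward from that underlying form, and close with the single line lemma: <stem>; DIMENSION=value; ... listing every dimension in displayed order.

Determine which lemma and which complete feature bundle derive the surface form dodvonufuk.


underlying: dodve-nuf-uk
ASPECT=ib - signalled by the affix -nuf
CASE=zo - signalled by the affix -uk
check: dodvenufuk -> dodvonufuk
lemma: dodve; ASPECT=ib; CASE=zo


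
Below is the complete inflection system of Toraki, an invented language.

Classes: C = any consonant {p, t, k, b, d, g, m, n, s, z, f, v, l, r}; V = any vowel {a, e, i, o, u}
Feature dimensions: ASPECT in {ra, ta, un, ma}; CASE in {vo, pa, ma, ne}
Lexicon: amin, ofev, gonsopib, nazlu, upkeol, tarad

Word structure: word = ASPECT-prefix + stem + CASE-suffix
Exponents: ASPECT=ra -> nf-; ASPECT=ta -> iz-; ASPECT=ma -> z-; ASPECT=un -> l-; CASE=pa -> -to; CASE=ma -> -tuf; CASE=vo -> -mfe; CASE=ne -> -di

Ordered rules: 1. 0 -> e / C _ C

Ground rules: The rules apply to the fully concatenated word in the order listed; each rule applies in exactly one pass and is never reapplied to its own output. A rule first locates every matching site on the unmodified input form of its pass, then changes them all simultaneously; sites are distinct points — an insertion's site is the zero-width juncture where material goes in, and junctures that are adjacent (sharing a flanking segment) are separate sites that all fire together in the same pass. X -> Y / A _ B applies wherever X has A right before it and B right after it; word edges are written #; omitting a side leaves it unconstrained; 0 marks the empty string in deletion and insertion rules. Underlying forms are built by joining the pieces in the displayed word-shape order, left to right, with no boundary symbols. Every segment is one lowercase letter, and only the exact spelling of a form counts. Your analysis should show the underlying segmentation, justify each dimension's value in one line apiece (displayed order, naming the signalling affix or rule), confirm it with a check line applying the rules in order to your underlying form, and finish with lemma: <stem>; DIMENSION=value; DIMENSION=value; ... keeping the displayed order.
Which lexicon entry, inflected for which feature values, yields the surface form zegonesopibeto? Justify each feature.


underlying: z-gonsopib-to
ASPECT=ma - signalled by the affix z-
CASE=pa - signalled by the affix -to
check: zgonsopibto -> zegonesopibeto
lemma: gonsopib; ASPECT=ma; CASE=pa


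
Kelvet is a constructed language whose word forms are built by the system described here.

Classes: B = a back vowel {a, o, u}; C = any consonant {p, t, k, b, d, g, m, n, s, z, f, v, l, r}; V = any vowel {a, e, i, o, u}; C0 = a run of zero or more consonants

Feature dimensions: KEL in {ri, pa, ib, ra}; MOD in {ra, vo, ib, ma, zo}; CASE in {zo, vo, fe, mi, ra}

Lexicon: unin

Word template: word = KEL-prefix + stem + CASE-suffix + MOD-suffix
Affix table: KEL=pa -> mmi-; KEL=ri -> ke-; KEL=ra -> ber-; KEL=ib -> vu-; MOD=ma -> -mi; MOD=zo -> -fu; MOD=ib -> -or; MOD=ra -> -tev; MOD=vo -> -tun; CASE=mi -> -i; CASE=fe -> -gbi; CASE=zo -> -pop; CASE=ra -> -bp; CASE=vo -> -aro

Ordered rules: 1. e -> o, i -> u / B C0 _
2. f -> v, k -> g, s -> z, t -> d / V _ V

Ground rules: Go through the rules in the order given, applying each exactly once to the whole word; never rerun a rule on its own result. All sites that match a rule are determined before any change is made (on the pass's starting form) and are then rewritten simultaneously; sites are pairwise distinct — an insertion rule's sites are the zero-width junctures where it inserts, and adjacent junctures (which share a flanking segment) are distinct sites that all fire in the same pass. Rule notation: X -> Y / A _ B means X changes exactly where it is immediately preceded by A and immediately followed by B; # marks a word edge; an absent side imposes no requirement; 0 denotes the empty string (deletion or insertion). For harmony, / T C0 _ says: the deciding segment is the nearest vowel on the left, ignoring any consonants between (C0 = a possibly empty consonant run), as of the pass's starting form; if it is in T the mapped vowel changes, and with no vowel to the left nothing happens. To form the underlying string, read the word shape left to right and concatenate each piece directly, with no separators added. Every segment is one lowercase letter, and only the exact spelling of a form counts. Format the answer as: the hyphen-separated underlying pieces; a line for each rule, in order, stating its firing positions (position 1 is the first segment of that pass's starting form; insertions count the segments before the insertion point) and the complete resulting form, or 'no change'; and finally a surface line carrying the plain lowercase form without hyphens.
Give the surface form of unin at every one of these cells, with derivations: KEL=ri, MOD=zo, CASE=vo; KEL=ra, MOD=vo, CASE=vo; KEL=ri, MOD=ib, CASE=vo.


cell KEL=ri, MOD=zo, CASE=vo:
underlying: ke-unin-aro-fu
1. e -> o, i -> u / B C0 _: fires at position(s) 5: keununarofu
2. f -> v, k -> g, s -> z, t -> d / V _ V: fires at position(s) 10: keununarovu
surface: keununarovu

cell KEL=ra, MOD=vo, CASE=vo:
underlying: ber-unin-aro-tun
1. e -> o, i -> u / B C0 _: fires at position(s) 6: berununarotun
2. f -> v, k -> g, s -> z, t -> d / V _ V: fires at position(s) 11: berununarodun
surface: berununarodun

cell KEL=ri, MOD=ib, CASE=vo:
underlying: ke-unin-aro-or
1. e -> o, i -> u / B C0 _: fires at position(s) 5: keununaroor
2. f -> v, k -> g, s -> z, t -> d / V _ V: no change
surface: keununaroor


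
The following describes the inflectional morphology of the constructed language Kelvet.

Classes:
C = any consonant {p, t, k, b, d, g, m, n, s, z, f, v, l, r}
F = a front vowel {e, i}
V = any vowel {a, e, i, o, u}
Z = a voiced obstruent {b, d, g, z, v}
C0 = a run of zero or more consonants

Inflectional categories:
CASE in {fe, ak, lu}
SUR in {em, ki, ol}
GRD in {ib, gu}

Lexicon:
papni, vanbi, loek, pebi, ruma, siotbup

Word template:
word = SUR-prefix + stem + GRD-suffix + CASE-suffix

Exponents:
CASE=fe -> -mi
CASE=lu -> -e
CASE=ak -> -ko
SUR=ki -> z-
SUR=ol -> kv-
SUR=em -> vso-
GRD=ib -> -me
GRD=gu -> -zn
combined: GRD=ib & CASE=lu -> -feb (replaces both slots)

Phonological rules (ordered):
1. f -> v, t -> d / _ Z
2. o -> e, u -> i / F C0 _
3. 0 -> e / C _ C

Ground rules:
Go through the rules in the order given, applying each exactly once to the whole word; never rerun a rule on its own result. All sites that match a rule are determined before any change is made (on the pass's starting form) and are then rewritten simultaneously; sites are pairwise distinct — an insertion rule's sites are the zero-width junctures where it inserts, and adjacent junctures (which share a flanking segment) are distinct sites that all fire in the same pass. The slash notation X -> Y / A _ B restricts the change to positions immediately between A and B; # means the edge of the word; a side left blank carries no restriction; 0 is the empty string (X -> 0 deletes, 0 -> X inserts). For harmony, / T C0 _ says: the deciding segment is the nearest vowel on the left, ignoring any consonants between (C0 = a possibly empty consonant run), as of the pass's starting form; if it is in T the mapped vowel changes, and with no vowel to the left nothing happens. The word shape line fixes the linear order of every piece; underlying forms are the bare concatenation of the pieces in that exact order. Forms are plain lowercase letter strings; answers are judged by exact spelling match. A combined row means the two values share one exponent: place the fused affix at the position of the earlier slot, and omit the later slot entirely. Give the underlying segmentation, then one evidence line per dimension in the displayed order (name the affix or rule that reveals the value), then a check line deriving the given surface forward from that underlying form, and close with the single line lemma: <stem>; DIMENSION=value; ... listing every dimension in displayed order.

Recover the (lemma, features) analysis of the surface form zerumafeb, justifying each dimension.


underlying: z-ruma-feb
CASE=lu - signalled by the combined affix row
SUR=ki - signalled by the affix z-
GRD=ib - signalled by the combined affix row
check: zrumafeb -> zrumafeb -> zrumafeb -> zerumafeb
lemma: ruma; CASE=lu; SUR=ki; GRD=ib


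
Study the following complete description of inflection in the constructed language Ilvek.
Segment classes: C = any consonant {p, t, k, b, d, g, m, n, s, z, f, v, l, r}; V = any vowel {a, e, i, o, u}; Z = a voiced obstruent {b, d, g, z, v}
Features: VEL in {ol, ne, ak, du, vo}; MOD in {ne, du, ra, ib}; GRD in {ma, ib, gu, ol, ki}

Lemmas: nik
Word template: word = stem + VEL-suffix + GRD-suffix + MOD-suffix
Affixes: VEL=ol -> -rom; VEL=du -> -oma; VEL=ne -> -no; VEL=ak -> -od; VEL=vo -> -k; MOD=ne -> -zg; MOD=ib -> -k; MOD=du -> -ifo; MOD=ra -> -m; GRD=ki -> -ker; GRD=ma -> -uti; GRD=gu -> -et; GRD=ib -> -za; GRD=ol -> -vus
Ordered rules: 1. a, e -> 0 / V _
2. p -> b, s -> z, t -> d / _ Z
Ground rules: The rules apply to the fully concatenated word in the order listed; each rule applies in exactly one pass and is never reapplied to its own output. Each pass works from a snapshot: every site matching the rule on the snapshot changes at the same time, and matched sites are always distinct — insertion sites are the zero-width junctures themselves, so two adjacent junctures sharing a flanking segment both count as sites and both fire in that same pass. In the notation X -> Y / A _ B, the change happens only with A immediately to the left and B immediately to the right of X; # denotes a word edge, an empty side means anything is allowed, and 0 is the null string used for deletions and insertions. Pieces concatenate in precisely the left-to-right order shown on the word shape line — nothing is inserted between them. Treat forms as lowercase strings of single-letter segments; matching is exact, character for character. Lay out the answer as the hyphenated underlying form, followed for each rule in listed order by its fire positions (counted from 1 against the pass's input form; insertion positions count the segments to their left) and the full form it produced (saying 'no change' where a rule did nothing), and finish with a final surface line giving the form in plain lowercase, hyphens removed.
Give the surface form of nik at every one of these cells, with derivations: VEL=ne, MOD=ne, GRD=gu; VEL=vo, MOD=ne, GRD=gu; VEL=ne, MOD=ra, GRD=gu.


cell VEL=ne, MOD=ne, GRD=gu:
underlying: nik-no-et-zg
1. a, e -> 0 / V _: fires at position(s) 6: niknotzg
2. p -> b, s -> z, t -> d / _ Z: fires at position(s) 6: niknodzg
surface: niknodzg

cell VEL=vo, MOD=ne, GRD=gu:
underlying: nik-k-et-zg
1. a, e -> 0 / V _: no change
2. p -> b, s -> z, t -> d / _ Z: fires at position(s) 6: nikkedzg
surface: nikkedzg

cell VEL=ne, MOD=ra, GRD=gu:
underlying: nik-no-et-m
1. a, e -> 0 / V _: fires at position(s) 6: niknotm
2. p -> b, s -> z, t -> d / _ Z: no change
surface: niknotm


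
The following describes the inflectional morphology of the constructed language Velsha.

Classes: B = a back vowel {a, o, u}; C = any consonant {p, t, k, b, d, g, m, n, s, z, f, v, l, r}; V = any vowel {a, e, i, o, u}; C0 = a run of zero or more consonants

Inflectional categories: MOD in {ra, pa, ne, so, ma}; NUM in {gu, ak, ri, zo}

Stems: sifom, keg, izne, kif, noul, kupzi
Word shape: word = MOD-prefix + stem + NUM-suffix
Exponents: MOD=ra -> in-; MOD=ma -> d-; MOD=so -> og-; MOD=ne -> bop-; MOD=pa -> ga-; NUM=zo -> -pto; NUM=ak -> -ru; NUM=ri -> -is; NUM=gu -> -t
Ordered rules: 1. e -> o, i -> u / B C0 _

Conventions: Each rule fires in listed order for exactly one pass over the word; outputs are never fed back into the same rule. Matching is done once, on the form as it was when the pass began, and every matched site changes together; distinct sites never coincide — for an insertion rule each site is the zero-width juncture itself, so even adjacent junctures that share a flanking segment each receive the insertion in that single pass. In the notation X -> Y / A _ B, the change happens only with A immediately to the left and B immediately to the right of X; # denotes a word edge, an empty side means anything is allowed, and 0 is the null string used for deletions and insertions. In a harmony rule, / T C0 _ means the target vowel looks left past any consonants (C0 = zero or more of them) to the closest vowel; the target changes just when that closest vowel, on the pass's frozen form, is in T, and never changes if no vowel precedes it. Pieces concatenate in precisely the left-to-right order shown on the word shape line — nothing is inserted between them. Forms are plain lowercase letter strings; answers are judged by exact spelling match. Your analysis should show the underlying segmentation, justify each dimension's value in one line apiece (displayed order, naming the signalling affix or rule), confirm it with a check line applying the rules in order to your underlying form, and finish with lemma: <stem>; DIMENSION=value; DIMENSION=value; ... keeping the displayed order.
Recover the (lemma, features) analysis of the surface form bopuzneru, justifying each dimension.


underlying: bop-izne-ru
MOD=ne - signalled by the affix bop-
NUM=ak - signalled by the affix -ru
check: bopizneru -> bopuzneru
lemma: izne; MOD=ne; NUM=ak


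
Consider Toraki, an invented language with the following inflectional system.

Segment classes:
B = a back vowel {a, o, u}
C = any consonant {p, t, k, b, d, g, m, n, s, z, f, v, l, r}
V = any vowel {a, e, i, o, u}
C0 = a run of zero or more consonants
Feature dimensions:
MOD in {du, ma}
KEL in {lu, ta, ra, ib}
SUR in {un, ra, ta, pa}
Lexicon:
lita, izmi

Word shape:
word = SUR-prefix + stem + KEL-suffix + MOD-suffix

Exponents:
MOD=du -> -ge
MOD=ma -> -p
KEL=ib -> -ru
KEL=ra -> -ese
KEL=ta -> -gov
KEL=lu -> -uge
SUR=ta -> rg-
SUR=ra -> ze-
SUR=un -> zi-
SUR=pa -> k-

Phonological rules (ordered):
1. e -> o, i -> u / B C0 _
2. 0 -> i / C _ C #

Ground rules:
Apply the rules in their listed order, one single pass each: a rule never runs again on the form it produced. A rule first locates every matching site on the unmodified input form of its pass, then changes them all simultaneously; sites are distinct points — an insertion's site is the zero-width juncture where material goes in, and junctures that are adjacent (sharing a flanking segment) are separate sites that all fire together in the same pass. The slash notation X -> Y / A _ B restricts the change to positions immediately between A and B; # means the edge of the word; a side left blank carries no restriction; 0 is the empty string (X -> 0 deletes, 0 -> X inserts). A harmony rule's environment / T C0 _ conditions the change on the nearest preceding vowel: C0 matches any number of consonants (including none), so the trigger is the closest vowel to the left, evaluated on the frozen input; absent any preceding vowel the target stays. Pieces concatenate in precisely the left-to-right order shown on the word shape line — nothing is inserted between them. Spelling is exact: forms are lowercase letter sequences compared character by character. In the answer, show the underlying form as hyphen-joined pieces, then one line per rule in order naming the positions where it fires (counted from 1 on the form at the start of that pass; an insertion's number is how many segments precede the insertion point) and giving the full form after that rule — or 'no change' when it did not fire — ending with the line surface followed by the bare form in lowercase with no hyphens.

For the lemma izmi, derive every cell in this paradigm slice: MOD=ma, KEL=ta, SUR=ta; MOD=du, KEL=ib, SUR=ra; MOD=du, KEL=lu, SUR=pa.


cell MOD=ma, KEL=ta, SUR=ta:
underlying: rg-izmi-gov-p
1. e -> o, i -> u / B C0 _: no change
2. 0 -> i / C _ C #: inserts after position(s) 9: rgizmigovip
surface: rgizmigovip

cell MOD=du, KEL=ib, SUR=ra:
underlying: ze-izmi-ru-ge
1. e -> o, i -> u / B C0 _: fires at position(s) 10: zeizmirugo
2. 0 -> i / C _ C #: no change
surface: zeizmirugo

cell MOD=du, KEL=lu, SUR=pa:
underlying: k-izmi-uge-ge
1. e -> o, i -> u / B C0 _: fires at position(s) 8: kizmiugoge
2. 0 -> i / C _ C #: no change
surface: kizmiugoge


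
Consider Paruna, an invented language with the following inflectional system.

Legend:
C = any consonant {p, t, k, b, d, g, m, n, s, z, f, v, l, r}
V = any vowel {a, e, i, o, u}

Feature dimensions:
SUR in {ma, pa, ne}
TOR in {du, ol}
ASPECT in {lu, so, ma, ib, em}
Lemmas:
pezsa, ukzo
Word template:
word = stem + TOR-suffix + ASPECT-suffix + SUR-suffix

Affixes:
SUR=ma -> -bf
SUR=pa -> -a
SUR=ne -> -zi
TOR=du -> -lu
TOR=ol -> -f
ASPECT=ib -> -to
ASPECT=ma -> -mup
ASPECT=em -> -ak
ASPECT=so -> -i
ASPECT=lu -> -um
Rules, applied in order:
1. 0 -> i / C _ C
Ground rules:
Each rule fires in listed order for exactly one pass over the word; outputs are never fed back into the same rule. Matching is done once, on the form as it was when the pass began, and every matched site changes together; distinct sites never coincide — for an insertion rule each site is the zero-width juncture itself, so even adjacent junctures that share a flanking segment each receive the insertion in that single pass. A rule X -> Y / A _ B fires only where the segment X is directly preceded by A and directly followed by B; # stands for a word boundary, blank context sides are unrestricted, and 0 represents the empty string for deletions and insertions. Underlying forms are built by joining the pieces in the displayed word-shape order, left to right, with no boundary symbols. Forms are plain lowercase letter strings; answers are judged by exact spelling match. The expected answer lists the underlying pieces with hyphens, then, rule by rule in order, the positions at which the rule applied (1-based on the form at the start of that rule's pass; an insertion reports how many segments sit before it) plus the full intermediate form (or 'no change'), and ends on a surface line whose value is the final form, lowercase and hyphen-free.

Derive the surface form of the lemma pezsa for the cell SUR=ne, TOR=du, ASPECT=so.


underlying: pezsa-lu-i-zi
1. 0 -> i / C _ C: inserts after position(s) 3: pezisaluizi
surface: pezisaluizi


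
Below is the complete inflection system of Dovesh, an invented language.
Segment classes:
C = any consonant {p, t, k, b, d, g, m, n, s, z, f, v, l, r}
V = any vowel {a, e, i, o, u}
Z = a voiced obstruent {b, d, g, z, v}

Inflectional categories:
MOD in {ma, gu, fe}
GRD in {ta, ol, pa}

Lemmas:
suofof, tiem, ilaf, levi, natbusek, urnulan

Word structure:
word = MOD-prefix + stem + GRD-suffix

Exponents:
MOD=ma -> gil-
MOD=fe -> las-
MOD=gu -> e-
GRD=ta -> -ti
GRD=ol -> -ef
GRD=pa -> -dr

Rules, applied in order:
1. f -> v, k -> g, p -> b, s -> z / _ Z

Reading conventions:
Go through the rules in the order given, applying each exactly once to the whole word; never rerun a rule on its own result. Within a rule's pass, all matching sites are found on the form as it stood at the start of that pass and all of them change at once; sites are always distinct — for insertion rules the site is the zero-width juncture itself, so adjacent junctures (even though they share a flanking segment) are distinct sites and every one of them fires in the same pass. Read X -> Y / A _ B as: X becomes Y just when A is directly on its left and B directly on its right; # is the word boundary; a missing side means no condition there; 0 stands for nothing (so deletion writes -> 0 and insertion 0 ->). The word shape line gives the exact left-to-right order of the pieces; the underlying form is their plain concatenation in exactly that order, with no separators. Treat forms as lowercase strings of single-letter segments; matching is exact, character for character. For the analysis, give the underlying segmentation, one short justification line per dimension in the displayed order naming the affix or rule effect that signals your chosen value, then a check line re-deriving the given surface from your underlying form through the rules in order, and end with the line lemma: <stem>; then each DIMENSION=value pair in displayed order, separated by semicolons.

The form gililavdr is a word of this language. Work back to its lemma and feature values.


underlying: gil-ilaf-dr
MOD=ma - signalled by the affix gil-
GRD=pa - signalled by the affix -dr
check: gililafdr -> gililavdr
lemma: ilaf; MOD=ma; GRD=pa
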